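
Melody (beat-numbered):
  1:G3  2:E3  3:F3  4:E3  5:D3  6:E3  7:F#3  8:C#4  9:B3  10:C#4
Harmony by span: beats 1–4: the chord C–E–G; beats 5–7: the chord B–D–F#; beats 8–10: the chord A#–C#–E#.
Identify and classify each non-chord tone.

The harmony at that moment is C major triad (C, E, G); F3 is not a chord tone.
It is approached by step up from E3 and left by step down to E3.
Step away and step back to the same note — a neighbor tone (upper neighbor).
The harmony at that moment is B minor triad (B, D, F#); E3 is not a chord tone.
It is approached by step up from D3 and left by step up to F#3.
Step in, step out in the same direction — a passing tone.
The harmony at that moment is A# minor triad (A#, C#, E#); B3 is not a chord tone.
It is approached by step down from C#4 and left by step up to C#4.
Step away and step back to the same note — a neighbor tone (lower neighbor).

F3 (beat 3) — neighbor tone; E3 (beat 6) — passing tone; B3 (beat 9) — neighbor tone.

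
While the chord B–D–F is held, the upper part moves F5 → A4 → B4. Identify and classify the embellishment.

The harmony at that moment is B diminished triad (B, D, F); A4 is not a chord tone.
It is approached by leap down from F5 and left by step up to B4.
Leap in, step out — an appoggiatura.

A4 is an appoggiatura.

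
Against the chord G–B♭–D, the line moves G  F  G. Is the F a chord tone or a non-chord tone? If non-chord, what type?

The harmony at that moment is G minor triad (G, B♭, D); F is not a chord tone.
It is approached by step down from G and left by step up to G.
Step away and step back to the same note — a neighbor tone (lower neighbor).

Non-chord tone — a neighbor tone.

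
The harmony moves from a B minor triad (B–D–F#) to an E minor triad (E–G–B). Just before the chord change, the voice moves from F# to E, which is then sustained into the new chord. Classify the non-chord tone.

The harmony at that moment is B minor triad (B, D, F#); E is not a chord tone.
It is approached by step down from F# and then sustained as the same pitch into the next harmony.
Arriving early and becoming a chord tone when the harmony changes — an anticipation.

E is an anticipation.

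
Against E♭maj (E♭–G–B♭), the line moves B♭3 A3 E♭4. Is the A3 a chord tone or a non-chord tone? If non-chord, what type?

The harmony at that moment is E♭ major triad (E♭, G, B♭); A3 is not a chord tone.
It is approached by step down from B♭3 and left by leap up to E♭4.
Step in, leap out — an escape tone.

Non-chord tone — an escape tone.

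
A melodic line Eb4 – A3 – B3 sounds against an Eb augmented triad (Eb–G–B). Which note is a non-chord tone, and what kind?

A3 is an appoggiatura.

The harmony at that moment is Eb augmented triad (Eb, G, B); A3 is not a chord tone.
It is approached by leap down from Eb4 and left by step up to B3.
Leap in, step out — an appoggiatura.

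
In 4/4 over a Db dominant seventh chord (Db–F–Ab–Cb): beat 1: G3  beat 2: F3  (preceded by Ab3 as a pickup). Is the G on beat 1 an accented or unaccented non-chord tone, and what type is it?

The harmony at that moment is Db dominant seventh chord (Db, F, Ab, Cb); G3 is not a chord tone.
It is approached by step down from Ab3 and left by step down to F3.
Step in, step out in the same direction — a passing tone.
It falls on the downbeat, so it is accented.

Accented passing tone.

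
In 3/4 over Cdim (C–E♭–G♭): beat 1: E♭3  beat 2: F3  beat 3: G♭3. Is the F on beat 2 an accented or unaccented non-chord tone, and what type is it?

Unaccented passing tone.

The harmony at that moment is C diminished triad (C, E♭, G♭); F3 is not a chord tone.
It is approached by step up from E♭3 and left by step up to G♭3.
Step in, step out in the same direction — a passing tone.
It falls on a weak beat, so it is unaccented.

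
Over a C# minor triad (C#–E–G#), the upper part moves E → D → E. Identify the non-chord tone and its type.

The harmony at that moment is C# minor triad (C#, E, G#); D is not a chord tone.
It is approached by step down from E and left by step up to E.
Step away and step back to the same note — a neighbor tone (lower neighbor).

D is a neighbor tone.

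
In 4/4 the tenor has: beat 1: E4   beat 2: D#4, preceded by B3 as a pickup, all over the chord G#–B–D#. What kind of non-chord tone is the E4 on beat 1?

Appoggiatura.

The harmony at that moment is G# minor triad (G#, B, D#); E4 is not a chord tone.
It is approached by leap up from B3 and left by step down to D#4.
Leap in, step out, metrically accented — an appoggiatura.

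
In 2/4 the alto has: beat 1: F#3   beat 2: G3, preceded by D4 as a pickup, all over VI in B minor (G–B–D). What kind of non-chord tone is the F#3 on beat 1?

The harmony at that moment is G major triad (G, B, D); F#3 is not a chord tone.
It is approached by leap down from D4 and left by step up to G3.
Leap in, step out, metrically accented — an appoggiatura.

Appoggiatura.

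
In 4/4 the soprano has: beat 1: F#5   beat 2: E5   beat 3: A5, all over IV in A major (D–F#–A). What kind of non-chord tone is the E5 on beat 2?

The harmony at that moment is D major triad (D, F#, A); E5 is not a chord tone.
It is approached by step down from F#5 and left by leap up to A5.
Step in, leap out, on a weak beat — an escape tone.

Escape tone.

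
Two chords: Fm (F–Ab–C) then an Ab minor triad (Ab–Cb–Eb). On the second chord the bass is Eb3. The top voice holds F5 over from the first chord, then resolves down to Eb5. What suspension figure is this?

9–8 suspension.

At the second chord the bass is Eb3. The suspended F5 lies a ninth above the bass; after resolving down by step to Eb5, the interval above the bass becomes an octave.
Suspension figures are named by those two intervals: 9–8.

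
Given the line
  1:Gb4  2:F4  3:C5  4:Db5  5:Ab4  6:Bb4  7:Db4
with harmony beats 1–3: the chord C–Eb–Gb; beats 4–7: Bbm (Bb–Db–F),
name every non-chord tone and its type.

The harmony at that moment is C diminished triad (C, Eb, Gb); F4 is not a chord tone.
It is approached by step down from Gb4 and left by leap up to C5.
Step in, leap out — an escape tone.
The harmony at that moment is Bb minor triad (Bb, Db, F); Ab4 is not a chord tone.
It is approached by leap down from Db5 and left by step up to Bb4.
Leap in, step out — an appoggiatura.

F4 (beat 2) — escape tone; Ab4 (beat 5) — appoggiatura.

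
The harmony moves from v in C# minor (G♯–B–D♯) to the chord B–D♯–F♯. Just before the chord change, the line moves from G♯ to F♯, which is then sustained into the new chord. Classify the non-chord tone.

The harmony at that moment is G♯ minor triad (G♯, B, D♯); F♯ is not a chord tone.
It is approached by step down from G♯ and then sustained as the same pitch into the next harmony.
Arriving early and becoming a chord tone when the harmony changes — an anticipation.

F♯ is an anticipation.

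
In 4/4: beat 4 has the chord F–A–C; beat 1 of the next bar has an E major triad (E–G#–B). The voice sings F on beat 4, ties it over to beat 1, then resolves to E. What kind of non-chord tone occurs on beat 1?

Suspension.

The harmony at that moment is E major triad (E, G#, B); F is not a chord tone.
It is held over (the same pitch as the preceding F) and left by step down to E.
Held over from the previous chord and resolving down by step — a suspension.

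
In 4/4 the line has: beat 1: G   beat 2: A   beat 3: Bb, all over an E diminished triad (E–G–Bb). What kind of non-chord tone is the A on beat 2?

Passing tone.

The harmony at that moment is E diminished triad (E, G, Bb); A is not a chord tone.
It is approached by step up from G and left by step up to Bb.
Step in, step out in the same direction — a passing tone.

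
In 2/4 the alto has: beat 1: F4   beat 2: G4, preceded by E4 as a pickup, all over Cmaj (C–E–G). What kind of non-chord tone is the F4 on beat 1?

Passing tone.

The harmony at that moment is C major triad (C, E, G); F4 is not a chord tone.
It is approached by step up from E4 and left by step up to G4.
Step in, step out in the same direction — a passing tone.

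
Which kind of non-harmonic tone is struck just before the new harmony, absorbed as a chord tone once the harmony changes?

Anticipation.

Approach: ahead of the chord change (typically by step), so it is dissonant against the current harmony. Departure: none — the same pitch is restated or held and is a chord tone of the new harmony.
Dissonant first, consonant once the harmony catches up: the note simply arrives early — an anticipation. (The reverse timing, consonant first and dissonant after the change, would be a suspension or retardation.)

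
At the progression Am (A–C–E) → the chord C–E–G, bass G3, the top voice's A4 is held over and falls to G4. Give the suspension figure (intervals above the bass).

At the second chord the bass is G3. The suspended A4 lies a ninth above the bass; after resolving down by step to G4, the interval above the bass becomes an octave.
Suspension figures are named by those two intervals: 9–8.

9–8 suspension.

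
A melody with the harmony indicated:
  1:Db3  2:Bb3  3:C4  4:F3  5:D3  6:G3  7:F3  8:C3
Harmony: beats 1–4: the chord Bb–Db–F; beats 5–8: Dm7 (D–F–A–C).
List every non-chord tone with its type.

C4 (beat 3) — escape tone; G3 (beat 6) — appoggiatura.

The harmony at that moment is Bb minor triad (Bb, Db, F); C4 is not a chord tone.
It is approached by step up from Bb3 and left by leap down to F3.
Step in, leap out — an escape tone.
The harmony at that moment is D minor seventh chord (D, F, A, C); G3 is not a chord tone.
It is approached by leap up from D3 and left by step down to F3.
Leap in, step out — an appoggiatura.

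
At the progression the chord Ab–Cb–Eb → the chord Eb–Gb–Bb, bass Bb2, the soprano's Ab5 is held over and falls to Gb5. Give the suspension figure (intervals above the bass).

7–6 suspension.

At the second chord the bass is Bb2. The suspended Ab5 lies a seventh above the bass; after resolving down by step to Gb5, the interval above the bass becomes a sixth.
Suspension figures are named by those two intervals: 7–6.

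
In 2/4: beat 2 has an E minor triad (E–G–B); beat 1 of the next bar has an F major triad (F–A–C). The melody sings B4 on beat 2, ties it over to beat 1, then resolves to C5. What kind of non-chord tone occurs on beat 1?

Retardation.

The harmony at that moment is F major triad (F, A, C); B4 is not a chord tone.
It is held over (the same pitch as the preceding B4) and left by step up to C5.
Held over from the previous chord and resolving up by step — a retardation.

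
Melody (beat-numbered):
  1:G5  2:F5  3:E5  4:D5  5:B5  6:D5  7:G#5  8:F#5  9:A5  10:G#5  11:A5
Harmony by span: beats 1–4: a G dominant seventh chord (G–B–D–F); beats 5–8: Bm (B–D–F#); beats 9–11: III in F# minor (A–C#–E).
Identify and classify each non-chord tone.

The harmony at that moment is G dominant seventh chord (G, B, D, F); E5 is not a chord tone.
It is approached by step down from F5 and left by step down to D5.
Step in, step out in the same direction — a passing tone.
The harmony at that moment is B minor triad (B, D, F#); G#5 is not a chord tone.
It is approached by leap up from D5 and left by step down to F#5.
Leap in, step out — an appoggiatura.
The harmony at that moment is A major triad (A, C#, E); G#5 is not a chord tone.
It is approached by step down from A5 and left by step up to A5.
Step away and step back to the same note — a neighbor tone (lower neighbor).

E5 (beat 3) — passing tone; G#5 (beat 7) — appoggiatura; G#5 (beat 10) — neighbor tone.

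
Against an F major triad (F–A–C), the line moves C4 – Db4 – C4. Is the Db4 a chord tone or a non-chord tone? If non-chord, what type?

Non-chord tone — a neighbor tone.

The harmony at that moment is F major triad (F, A, C); Db4 is not a chord tone.
It is approached by step up from C4 and left by step down to C4.
Step away and step back to the same note — a neighbor tone (upper neighbor).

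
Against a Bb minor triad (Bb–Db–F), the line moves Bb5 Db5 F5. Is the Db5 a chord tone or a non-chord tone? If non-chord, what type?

Bb minor triad contains Bb, Db, F; Db is the third, so it is a chord tone.

Chord tone (the third of Bb minor triad).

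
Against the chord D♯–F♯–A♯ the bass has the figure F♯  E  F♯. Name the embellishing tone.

The harmony at that moment is D♯ minor triad (D♯, F♯, A♯); E is not a chord tone.
It is approached by step down from F♯ and left by step up to F♯.
Step away and step back to the same note — a neighbor tone (lower neighbor).

E is a neighbor tone.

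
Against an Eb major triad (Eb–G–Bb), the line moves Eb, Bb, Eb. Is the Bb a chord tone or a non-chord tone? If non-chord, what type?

Eb major triad contains Eb, G, Bb; Bb is the fifth, so it is a chord tone.

Chord tone (the fifth of Eb major triad).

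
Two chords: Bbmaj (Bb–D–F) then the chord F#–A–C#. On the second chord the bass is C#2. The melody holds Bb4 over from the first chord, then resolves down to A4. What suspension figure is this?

7–6 suspension.

At the second chord the bass is C#2. The suspended Bb4 lies a seventh above the bass; after resolving down by step to A4, the interval above the bass becomes a sixth.
Suspension figures are named by those two intervals: 7–6.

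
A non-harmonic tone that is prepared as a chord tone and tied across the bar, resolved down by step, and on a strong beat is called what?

Suspension.

Approach: by preparation — the pitch is first a chord tone, then held (tied or repeated) while the harmony changes under it. Departure: down by step. Metric position: strong.
A prepared dissonance that resolves downward by step — a suspension. (The same figure resolving upward would be a retardation.)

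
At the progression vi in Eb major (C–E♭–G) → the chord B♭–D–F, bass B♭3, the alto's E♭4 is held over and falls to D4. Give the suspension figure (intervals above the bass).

4–3 suspension.

At the second chord the bass is B♭3. The suspended E♭4 lies a fourth above the bass; after resolving down by step to D4, the interval above the bass becomes a third.
Suspension figures are named by those two intervals: 4–3.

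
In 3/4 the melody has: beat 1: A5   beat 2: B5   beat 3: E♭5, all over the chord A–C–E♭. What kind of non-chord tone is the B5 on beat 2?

Escape tone.

The harmony at that moment is A diminished triad (A, C, E♭); B5 is not a chord tone.
It is approached by step up from A5 and left by leap down to E♭5.
Step in, leap out, on a weak beat — an escape tone.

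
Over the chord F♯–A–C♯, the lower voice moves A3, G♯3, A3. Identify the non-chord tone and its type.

G♯3 is a neighbor tone.

The harmony at that moment is F♯ minor triad (F♯, A, C♯); G♯3 is not a chord tone.
It is approached by step down from A3 and left by step up to A3.
Step away and step back to the same note — a neighbor tone (lower neighbor).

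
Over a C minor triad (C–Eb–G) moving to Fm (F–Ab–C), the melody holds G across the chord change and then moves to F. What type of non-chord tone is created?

G is a suspension.

The harmony at that moment is F minor triad (F, Ab, C); G is not a chord tone.
It is held over (the same pitch as the preceding G) and left by step down to F.
Held over from the previous chord and resolving down by step — a suspension.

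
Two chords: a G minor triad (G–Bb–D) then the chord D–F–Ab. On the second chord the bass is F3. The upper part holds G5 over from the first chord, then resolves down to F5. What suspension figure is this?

At the second chord the bass is F3. The suspended G5 lies a ninth above the bass; after resolving down by step to F5, the interval above the bass becomes an octave.
Suspension figures are named by those two intervals: 9–8.

9–8 suspension.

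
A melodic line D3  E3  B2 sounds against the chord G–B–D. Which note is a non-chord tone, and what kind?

E3 is an escape tone.

The harmony at that moment is G major triad (G, B, D); E3 is not a chord tone.
It is approached by step up from D3 and left by leap down to B2.
Step in, leap out — an escape tone.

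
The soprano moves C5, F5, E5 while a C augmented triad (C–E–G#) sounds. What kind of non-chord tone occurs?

F5 is an appoggiatura.

The harmony at that moment is C augmented triad (C, E, G#); F5 is not a chord tone.
It is approached by leap up from C5 and left by step down to E5.
Leap in, step out — an appoggiatura.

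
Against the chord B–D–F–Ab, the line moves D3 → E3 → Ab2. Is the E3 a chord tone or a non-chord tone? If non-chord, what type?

The harmony at that moment is B diminished seventh chord (B, D, F, Ab); E3 is not a chord tone.
It is approached by step up from D3 and left by leap down to Ab2.
Step in, leap out — an escape tone.

Non-chord tone — an escape tone.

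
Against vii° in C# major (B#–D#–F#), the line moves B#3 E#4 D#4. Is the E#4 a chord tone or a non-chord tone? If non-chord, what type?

Non-chord tone — an appoggiatura.

The harmony at that moment is B# diminished triad (B#, D#, F#); E#4 is not a chord tone.
It is approached by leap up from B#3 and left by step down to D#4.
Leap in, step out — an appoggiatura.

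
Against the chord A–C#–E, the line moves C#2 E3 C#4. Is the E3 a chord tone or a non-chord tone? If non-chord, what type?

A major triad contains A, C#, E; E is the fifth, so it is a chord tone.

Chord tone (the fifth of A major triad).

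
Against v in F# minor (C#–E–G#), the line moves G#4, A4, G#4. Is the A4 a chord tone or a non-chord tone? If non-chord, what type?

The harmony at that moment is C# minor triad (C#, E, G#); A4 is not a chord tone.
It is approached by step up from G#4 and left by step down to G#4.
Step away and step back to the same note — a neighbor tone (upper neighbor).

Non-chord tone — a neighbor tone.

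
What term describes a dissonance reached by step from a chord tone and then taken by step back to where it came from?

Neighbor tone.

Approach: by step. Departure: by step in the opposite direction, back to the starting pitch.
Stepwise on both sides but reversing to return to the same chord tone — a neighbor tone. (Had it continued onward in the same direction it would be a passing tone instead.)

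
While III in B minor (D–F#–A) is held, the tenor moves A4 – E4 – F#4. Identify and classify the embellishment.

E4 is an appoggiatura.

The harmony at that moment is D major triad (D, F#, A); E4 is not a chord tone.
It is approached by leap down from A4 and left by step up to F#4.
Leap in, step out — an appoggiatura.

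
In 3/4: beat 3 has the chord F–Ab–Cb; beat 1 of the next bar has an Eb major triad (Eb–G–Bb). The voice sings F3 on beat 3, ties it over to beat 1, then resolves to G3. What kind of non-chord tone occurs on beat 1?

The harmony at that moment is Eb major triad (Eb, G, Bb); F3 is not a chord tone.
It is held over (the same pitch as the preceding F3) and left by step up to G3.
Held over from the previous chord and resolving up by step — a retardation.

Retardation.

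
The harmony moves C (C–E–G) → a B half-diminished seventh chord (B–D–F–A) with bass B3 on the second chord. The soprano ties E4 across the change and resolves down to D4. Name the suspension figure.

4–3 suspension.

At the second chord the bass is B3. The suspended E4 lies a fourth above the bass; after resolving down by step to D4, the interval above the bass becomes a third.
Suspension figures are named by those two intervals: 4–3.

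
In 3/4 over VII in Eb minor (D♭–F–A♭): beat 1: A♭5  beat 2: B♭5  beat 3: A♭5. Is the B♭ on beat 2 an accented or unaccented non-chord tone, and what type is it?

Unaccented neighbor tone.

The harmony at that moment is D♭ major triad (D♭, F, A♭); B♭5 is not a chord tone.
It is approached by step up from A♭5 and left by step down to A♭5.
Step away and step back to the same note — a neighbor tone (upper neighbor).
It falls on a weak beat, so it is unaccented.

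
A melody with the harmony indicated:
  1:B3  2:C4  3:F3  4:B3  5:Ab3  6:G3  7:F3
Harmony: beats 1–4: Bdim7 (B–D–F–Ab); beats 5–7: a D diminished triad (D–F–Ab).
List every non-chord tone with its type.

The harmony at that moment is B diminished seventh chord (B, D, F, Ab); C4 is not a chord tone.
It is approached by step up from B3 and left by leap down to F3.
Step in, leap out — an escape tone.
The harmony at that moment is D diminished triad (D, F, Ab); G3 is not a chord tone.
It is approached by step down from Ab3 and left by step down to F3.
Step in, step out in the same direction — a passing tone.

C4 (beat 2) — escape tone; G3 (beat 6) — passing tone.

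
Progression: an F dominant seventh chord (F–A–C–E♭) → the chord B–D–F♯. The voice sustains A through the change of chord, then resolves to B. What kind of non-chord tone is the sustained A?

A is a retardation.

The harmony at that moment is B minor triad (B, D, F♯); A is not a chord tone.
It is held over (the same pitch as the preceding A) and left by step up to B.
Held over from the previous chord and resolving up by step — a retardation.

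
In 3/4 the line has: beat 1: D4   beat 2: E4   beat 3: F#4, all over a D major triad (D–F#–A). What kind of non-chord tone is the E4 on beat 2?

Passing tone.

The harmony at that moment is D major triad (D, F#, A); E4 is not a chord tone.
It is approached by step up from D4 and left by step up to F#4.
Step in, step out in the same direction — a passing tone.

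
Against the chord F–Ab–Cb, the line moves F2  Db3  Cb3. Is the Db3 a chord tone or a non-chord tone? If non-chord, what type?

Non-chord tone — an appoggiatura.

The harmony at that moment is F diminished triad (F, Ab, Cb); Db3 is not a chord tone.
It is approached by leap up from F2 and left by step down to Cb3.
Leap in, step out — an appoggiatura.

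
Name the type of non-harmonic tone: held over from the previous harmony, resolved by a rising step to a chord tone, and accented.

Approach: by preparation — the pitch is first a chord tone, then held (tied or repeated) while the harmony changes under it. Departure: up by step. Metric position: strong.
A prepared dissonance that resolves upward by step — a retardation. (The same figure resolving downward would be a suspension.)

Retardation.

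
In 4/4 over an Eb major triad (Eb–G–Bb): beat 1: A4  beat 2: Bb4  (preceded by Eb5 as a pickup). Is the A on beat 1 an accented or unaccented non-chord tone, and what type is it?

The harmony at that moment is Eb major triad (Eb, G, Bb); A4 is not a chord tone.
It is approached by leap down from Eb5 and left by step up to Bb4.
Leap in, step out — an appoggiatura.
It falls on the downbeat, so it is accented.

Accented appoggiatura.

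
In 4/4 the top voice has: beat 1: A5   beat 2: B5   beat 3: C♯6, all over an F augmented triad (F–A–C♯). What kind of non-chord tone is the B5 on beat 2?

The harmony at that moment is F augmented triad (F, A, C♯); B5 is not a chord tone.
It is approached by step up from A5 and left by step up to C♯6.
Step in, step out in the same direction — a passing tone.

Passing tone.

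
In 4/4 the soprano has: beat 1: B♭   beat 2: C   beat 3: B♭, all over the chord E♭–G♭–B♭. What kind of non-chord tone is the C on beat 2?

Upper neighbor tone.

The harmony at that moment is E♭ minor triad (E♭, G♭, B♭); C is not a chord tone.
It is approached by step up from B♭ and left by step down to B♭.
Step away and step back to the same note — a neighbor tone (upper neighbor).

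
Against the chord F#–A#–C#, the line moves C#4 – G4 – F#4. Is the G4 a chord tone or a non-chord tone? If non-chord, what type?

Non-chord tone — an appoggiatura.

The harmony at that moment is F# major triad (F#, A#, C#); G4 is not a chord tone.
It is approached by leap up from C#4 and left by step down to F#4.
Leap in, step out — an appoggiatura.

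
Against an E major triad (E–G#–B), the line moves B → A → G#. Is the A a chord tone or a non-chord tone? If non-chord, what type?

Non-chord tone — a passing tone.

The harmony at that moment is E major triad (E, G#, B); A is not a chord tone.
It is approached by step down from B and left by step down to G#.
Step in, step out in the same direction — a passing tone.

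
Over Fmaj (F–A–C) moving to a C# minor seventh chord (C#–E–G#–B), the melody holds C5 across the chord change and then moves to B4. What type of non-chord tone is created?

The harmony at that moment is C# minor seventh chord (C#, E, G#, B); C5 is not a chord tone.
It is held over (the same pitch as the preceding C5) and left by step down to B4.
Held over from the previous chord and resolving down by step — a suspension.

C5 is a suspension.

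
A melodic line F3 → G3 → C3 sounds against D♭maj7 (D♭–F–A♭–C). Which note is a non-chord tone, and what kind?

The harmony at that moment is D♭ major seventh chord (D♭, F, A♭, C); G3 is not a chord tone.
It is approached by step up from F3 and left by leap down to C3.
Step in, leap out — an escape tone.

G3 is an escape tone.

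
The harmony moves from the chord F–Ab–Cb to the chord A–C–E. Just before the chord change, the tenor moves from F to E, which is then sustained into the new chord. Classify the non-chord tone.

The harmony at that moment is F diminished triad (F, Ab, Cb); E is not a chord tone.
It is approached by step down from F and then sustained as the same pitch into the next harmony.
Arriving early and becoming a chord tone when the harmony changes — an anticipation.

E is an anticipation.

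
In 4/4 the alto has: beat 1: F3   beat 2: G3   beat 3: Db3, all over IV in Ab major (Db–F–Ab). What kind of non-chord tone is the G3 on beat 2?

The harmony at that moment is Db major triad (Db, F, Ab); G3 is not a chord tone.
It is approached by step up from F3 and left by leap down to Db3.
Step in, leap out, on a weak beat — an escape tone.

Escape tone.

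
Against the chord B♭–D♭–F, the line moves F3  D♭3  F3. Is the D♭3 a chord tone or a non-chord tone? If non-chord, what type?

Bb minor triad contains B♭, D♭, F; D♭ is the third, so it is a chord tone.

Chord tone (the third of Bb minor triad).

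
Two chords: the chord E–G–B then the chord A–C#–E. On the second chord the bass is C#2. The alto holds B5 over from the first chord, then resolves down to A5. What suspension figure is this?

At the second chord the bass is C#2. The suspended B5 lies a seventh above the bass; after resolving down by step to A5, the interval above the bass becomes a sixth.
Suspension figures are named by those two intervals: 7–6.

7–6 suspension.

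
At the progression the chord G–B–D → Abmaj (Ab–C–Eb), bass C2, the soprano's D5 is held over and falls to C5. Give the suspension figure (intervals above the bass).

At the second chord the bass is C2. The suspended D5 lies a ninth above the bass; after resolving down by step to C5, the interval above the bass becomes an octave.
Suspension figures are named by those two intervals: 9–8.

9–8 suspension.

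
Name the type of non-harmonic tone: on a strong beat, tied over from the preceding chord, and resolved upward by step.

Retardation.

Approach: by preparation — the pitch is first a chord tone, then held (tied or repeated) while the harmony changes under it. Departure: up by step. Metric position: strong.
A prepared dissonance that resolves upward by step — a retardation. (The same figure resolving downward would be a suspension.)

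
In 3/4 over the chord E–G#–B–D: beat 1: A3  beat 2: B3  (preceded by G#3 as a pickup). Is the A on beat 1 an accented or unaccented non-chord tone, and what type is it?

Accented passing tone.

The harmony at that moment is E dominant seventh chord (E, G#, B, D); A3 is not a chord tone.
It is approached by step up from G#3 and left by step up to B3.
Step in, step out in the same direction — a passing tone.
It falls on the downbeat, so it is accented.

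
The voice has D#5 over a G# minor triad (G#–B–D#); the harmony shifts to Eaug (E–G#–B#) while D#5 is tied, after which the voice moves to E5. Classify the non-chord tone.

D#5 is a retardation.

The harmony at that moment is E augmented triad (E, G#, B#); D#5 is not a chord tone.
It is held over (the same pitch as the preceding D#5) and left by step up to E5.
Held over from the previous chord and resolving up by step — a retardation.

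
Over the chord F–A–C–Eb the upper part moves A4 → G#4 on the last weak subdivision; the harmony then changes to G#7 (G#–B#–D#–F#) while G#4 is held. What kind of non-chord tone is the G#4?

The harmony at that moment is F dominant seventh chord (F, A, C, Eb); G#4 is not a chord tone.
It is approached by step down from A4 and then sustained as the same pitch into the next harmony.
Arriving early and becoming a chord tone when the harmony changes — an anticipation.

G#4 is an anticipation.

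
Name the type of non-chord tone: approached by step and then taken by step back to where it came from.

Neighbor tone.

Approach: by step. Departure: by step in the opposite direction, back to the starting pitch.
Stepwise on both sides but reversing to return to the same chord tone — a neighbor tone. (Had it continued onward in the same direction it would be a passing tone instead.)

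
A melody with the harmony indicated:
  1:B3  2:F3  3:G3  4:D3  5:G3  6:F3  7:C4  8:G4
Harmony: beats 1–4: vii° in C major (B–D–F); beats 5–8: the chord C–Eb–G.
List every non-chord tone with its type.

The harmony at that moment is B diminished triad (B, D, F); G3 is not a chord tone.
It is approached by step up from F3 and left by leap down to D3.
Step in, leap out — an escape tone.
The harmony at that moment is C minor triad (C, Eb, G); F3 is not a chord tone.
It is approached by step down from G3 and left by leap up to C4.
Step in, leap out — an escape tone.

G3 (beat 3) — escape tone; F3 (beat 6) — escape tone.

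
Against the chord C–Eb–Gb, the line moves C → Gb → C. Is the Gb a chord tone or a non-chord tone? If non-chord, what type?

C diminished triad contains C, Eb, Gb; Gb is the fifth, so it is a chord tone.

Chord tone (the fifth of C diminished triad).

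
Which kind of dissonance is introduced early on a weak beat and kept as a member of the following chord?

Approach: ahead of the chord change (typically by step), so it is dissonant against the current harmony. Departure: none — the same pitch is restated or held and is a chord tone of the new harmony.
Dissonant first, consonant once the harmony catches up: the note simply arrives early — an anticipation. (The reverse timing, consonant first and dissonant after the change, would be a suspension or retardation.)

Anticipation.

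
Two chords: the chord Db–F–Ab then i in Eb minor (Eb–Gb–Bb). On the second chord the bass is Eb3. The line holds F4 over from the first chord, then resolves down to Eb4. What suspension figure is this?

At the second chord the bass is Eb3. The suspended F4 lies a ninth above the bass; after resolving down by step to Eb4, the interval above the bass becomes an octave.
Suspension figures are named by those two intervals: 9–8.

9–8 suspension.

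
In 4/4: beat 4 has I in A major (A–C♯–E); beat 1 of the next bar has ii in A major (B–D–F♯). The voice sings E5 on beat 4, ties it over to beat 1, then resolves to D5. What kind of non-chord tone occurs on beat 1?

Suspension.

The harmony at that moment is B minor triad (B, D, F♯); E5 is not a chord tone.
It is held over (the same pitch as the preceding E5) and left by step down to D5.
Held over from the previous chord and resolving down by step — a suspension.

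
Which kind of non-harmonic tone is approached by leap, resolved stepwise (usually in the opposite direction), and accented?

Appoggiatura.

Approach: by leap. Departure: by step. Metric position: strong.
Leap in, step out, in a metrically strong position — an appoggiatura. (It is the mirror image of the escape tone, which steps in and leaps out from a weak position.)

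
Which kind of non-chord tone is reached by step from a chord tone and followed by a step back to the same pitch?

Approach: by step. Departure: by step in the opposite direction, back to the starting pitch.
Stepwise on both sides but reversing to return to the same chord tone — a neighbor tone. (Had it continued onward in the same direction it would be a passing tone instead.)

Neighbor tone.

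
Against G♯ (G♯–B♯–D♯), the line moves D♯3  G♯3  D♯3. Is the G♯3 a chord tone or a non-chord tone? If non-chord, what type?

Chord tone (the root of G# major triad).

G# major triad contains G♯, B♯, D♯; G♯ is the root, so it is a chord tone.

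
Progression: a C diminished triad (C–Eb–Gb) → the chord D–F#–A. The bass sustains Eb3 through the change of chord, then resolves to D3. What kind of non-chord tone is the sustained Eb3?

The harmony at that moment is D major triad (D, F#, A); Eb3 is not a chord tone.
It is held over (the same pitch as the preceding Eb3) and left by step down to D3.
Held over from the previous chord and resolving down by step — a suspension.

Eb3 is a suspension.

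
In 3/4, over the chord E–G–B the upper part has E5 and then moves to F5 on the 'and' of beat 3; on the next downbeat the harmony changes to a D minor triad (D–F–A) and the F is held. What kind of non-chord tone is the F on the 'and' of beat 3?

The harmony at that moment is E minor triad (E, G, B); F5 is not a chord tone.
It is approached by step up from E5 and then sustained as the same pitch into the next harmony.
Arriving early and becoming a chord tone when the harmony changes — an anticipation.

Anticipation.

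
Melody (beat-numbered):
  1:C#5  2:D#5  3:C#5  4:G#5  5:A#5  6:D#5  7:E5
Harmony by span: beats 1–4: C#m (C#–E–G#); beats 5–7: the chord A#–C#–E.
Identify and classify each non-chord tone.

The harmony at that moment is C# minor triad (C#, E, G#); D#5 is not a chord tone.
It is approached by step up from C#5 and left by step down to C#5.
Step away and step back to the same note — a neighbor tone (upper neighbor).
The harmony at that moment is A# diminished triad (A#, C#, E); D#5 is not a chord tone.
It is approached by leap down from A#5 and left by step up to E5.
Leap in, step out — an appoggiatura.

D#5 (beat 2) — neighbor tone; D#5 (beat 6) — appoggiatura.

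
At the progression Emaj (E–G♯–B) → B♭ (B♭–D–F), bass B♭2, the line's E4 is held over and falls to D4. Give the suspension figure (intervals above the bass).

At the second chord the bass is B♭2. The suspended E4 lies a fourth above the bass; after resolving down by step to D4, the interval above the bass becomes a third.
Suspension figures are named by those two intervals: 4–3.

4–3 suspension.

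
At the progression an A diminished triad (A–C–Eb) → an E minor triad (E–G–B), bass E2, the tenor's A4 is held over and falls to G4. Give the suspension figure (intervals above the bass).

4–3 suspension.

At the second chord the bass is E2. The suspended A4 lies a fourth above the bass; after resolving down by step to G4, the interval above the bass becomes a third.
Suspension figures are named by those two intervals: 4–3.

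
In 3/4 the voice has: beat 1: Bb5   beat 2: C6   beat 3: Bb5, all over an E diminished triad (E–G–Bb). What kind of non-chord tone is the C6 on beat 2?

Upper neighbor tone.

The harmony at that moment is E diminished triad (E, G, Bb); C6 is not a chord tone.
It is approached by step up from Bb5 and left by step down to Bb5.
Step away and step back to the same note — a neighbor tone (upper neighbor).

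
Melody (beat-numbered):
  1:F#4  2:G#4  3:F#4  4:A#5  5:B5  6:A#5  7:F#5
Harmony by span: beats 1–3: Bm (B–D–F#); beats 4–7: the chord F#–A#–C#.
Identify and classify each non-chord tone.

G#4 (beat 2) — neighbor tone; B5 (beat 5) — neighbor tone.

The harmony at that moment is B minor triad (B, D, F#); G#4 is not a chord tone.
It is approached by step up from F#4 and left by step down to F#4.
Step away and step back to the same note — a neighbor tone (upper neighbor).
The harmony at that moment is F# major triad (F#, A#, C#); B5 is not a chord tone.
It is approached by step up from A#5 and left by step down to A#5.
Step away and step back to the same note — a neighbor tone (upper neighbor).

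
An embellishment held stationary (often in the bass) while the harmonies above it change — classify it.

Approach: none. Departure: none — a single pitch is sustained while the chords change around it, passing through harmonies that do not contain it.
No melodic motion at all; the dissonance is created entirely by the moving harmonies against the stationary note — a pedal tone (pedal point).

Pedal tone.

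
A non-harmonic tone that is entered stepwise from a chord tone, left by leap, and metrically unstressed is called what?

Escape tone.

Approach: by step. Departure: by leap. Metric position: weak.
Step in, leap out, from a weak position — an escape tone (échappée). (It is the mirror image of the appoggiatura, which leaps in and steps out on a strong beat.)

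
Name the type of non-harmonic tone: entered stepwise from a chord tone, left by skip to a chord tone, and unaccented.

Approach: by step. Departure: by leap. Metric position: weak.
Step in, leap out, from a weak position — an escape tone (échappée). (It is the mirror image of the appoggiatura, which leaps in and steps out on a strong beat.)

Escape tone.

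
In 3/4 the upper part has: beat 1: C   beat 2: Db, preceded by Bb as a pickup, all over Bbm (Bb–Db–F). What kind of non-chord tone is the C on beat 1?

Passing tone.

The harmony at that moment is Bb minor triad (Bb, Db, F); C is not a chord tone.
It is approached by step up from Bb and left by step up to Db.
Step in, step out in the same direction — a passing tone.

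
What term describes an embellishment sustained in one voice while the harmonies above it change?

Pedal tone.

Approach: none. Departure: none — a single pitch is sustained while the chords change around it, passing through harmonies that do not contain it.
No melodic motion at all; the dissonance is created entirely by the moving harmonies against the stationary note — a pedal tone (pedal point).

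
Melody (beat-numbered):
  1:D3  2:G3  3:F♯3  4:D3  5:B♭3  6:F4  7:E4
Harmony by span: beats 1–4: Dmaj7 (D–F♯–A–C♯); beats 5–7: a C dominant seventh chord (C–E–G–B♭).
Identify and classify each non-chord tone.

The harmony at that moment is D major seventh chord (D, F♯, A, C♯); G3 is not a chord tone.
It is approached by leap up from D3 and left by step down to F♯3.
Leap in, step out — an appoggiatura.
The harmony at that moment is C dominant seventh chord (C, E, G, B♭); F4 is not a chord tone.
It is approached by leap up from B♭3 and left by step down to E4.
Leap in, step out — an appoggiatura.

G3 (beat 2) — appoggiatura; F4 (beat 6) — appoggiatura.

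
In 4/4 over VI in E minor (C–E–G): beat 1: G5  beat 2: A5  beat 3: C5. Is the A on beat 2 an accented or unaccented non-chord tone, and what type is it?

The harmony at that moment is C major triad (C, E, G); A5 is not a chord tone.
It is approached by step up from G5 and left by leap down to C5.
Step in, leap out — an escape tone.
It falls on a weak beat, so it is unaccented.

Unaccented escape tone.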